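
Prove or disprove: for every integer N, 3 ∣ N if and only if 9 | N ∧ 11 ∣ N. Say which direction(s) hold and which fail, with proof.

Not equivalent: only (⇐) holds.

(⟸) Suppose 9 ∣ N and 11 ∣ N. Any common multiple of 9 and 11 is a multiple of their lcm; here gcd(9, 11) = 1, so lcm(9, 11) = 9·11 = 99, so 99 ∣ N. Since 3 ∣ 99, it follows that 3 ∣ N.

(⟹) This fails: take N = 3. Certainly 3 ∣ 3, but 9 ∤ 3.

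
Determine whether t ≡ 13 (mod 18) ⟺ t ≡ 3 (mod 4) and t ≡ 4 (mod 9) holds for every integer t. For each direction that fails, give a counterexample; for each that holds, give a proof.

The forward direction fails; the converse holds.

(⟹) This fails: t = 13 gives 13 ≡ 13 (mod 18) but 13 ≡ 1 (mod 4), so the conjunction on the right does not hold.

(⟸) Conversely, if t ≡ 3 (mod 4) and t ≡ 4 (mod 9), then by the Chinese remainder theorem t ≡ 31 (mod 36). Since 31 ≡ 13 (mod 18) and 18 ∣ 36, we get t ≡ 13 (mod 18).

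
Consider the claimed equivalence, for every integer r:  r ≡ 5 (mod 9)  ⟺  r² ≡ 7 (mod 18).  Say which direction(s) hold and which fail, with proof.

Both directions fail.

(⇒) This fails: take r = 14. Then 14 ≡ 5 (mod 9), but 14² = 196 ≡ 16 (mod 18), not 7.

(⇐) This fails: take r = 13. Then 13² = 169 ≡ 7 (mod 18), yet 13 ≡ 4 (mod 9), not 5.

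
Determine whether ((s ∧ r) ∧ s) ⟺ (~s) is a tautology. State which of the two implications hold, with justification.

(→) This fails. Under r = T, s = T, the left side is true but the right side is false.

(←) This fails. Under r = F, s = F, the left side is false but the right side is true.

Neither direction holds.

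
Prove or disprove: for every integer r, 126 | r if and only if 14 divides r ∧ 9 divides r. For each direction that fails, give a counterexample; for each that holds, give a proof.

Both implications hold.

[⇒] If 126 ∣ r, write r = 126q. Since 126 = 9·14, r = 14·(9q), so 14 ∣ r; and since 126 = 14·9, r = 9·(14q), so 9 ∣ r.

[⇐] Suppose 14 ∣ r and 9 ∣ r. Any common multiple of 14 and 9 is a multiple of their lcm; here gcd(14, 9) = 1, so lcm(14, 9) = 14·9 = 126, so 126 ∣ r.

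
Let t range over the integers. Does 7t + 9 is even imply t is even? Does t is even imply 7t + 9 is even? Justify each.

Neither direction holds.

(⟹) This fails: t = 5 gives 7t + 9 = 44, which is even, but 5 is odd, not even.

(⟸) This also fails: t = 2 is even, but 7t + 9 = 23 is odd, not even.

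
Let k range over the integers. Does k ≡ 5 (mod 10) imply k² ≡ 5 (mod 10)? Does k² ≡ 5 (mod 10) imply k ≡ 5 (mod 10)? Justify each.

The biconditional holds.

[⇐] For the converse, argue contrapositively. If k ≢ 5 (mod 10), then k is congruent to one of 0, 1, 2, 3, 4, 6, 7, 8, 9 modulo 10, and these give k² ≡ 0, 1, 4, 9, 6, 6, 9, 4, 1 respectively — never 5.

[⇒] Suppose k ≡ 5 (mod 10). Write k = 10j + 5. Then (10j + 5)² = 100j² + 100j + 25 = 10(10j² + 10j + 2) + 5, so k² ≡ 5 (mod 10).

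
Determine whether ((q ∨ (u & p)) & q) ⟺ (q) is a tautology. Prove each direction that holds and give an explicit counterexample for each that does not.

The biconditional holds.

(⟹) Assume the antecedent. If p is true, the antecedent forces (p = T, u = F, q = T) or (p = T, u = T, q = T), and q holds there. If p is false, the antecedent forces (p = F, u = F, q = T) or (p = F, u = T, q = T), and q holds there. Either way q holds.

(⟸) Assume the antecedent. If p is true, the antecedent forces (p = T, u = F, q = T) or (p = T, u = T, q = T), and (q ∨ (u & p)) & q holds there. If p is false, the antecedent forces (p = F, u = F, q = T) or (p = F, u = T, q = T), and (q ∨ (u & p)) & q holds there. Either way (q ∨ (u & p)) & q holds.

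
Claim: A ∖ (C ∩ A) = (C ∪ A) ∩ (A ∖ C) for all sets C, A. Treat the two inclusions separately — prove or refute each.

Reverse inclusion. Let x ∈ (C ∪ A) ∩ (A ∖ C). Then x ∈ A and x ∉ C, from which x ∈ A ∖ (C ∩ A).

Forward inclusion. Let x ∈ A ∖ (C ∩ A). Then x ∈ A and x ∉ C, from which x ∈ (C ∪ A) ∩ (A ∖ C).

Both inclusions hold; the sets are equal.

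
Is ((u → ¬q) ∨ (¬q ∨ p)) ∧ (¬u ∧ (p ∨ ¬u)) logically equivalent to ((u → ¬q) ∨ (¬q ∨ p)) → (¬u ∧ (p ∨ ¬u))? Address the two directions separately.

(⇒) holds; (⇐) fails.

[⇐] This fails. Under q = T, u = T, p = F, the left side is false but the right side is true.

[⇒] Assume the antecedent. If q is true, the antecedent forces (q = T, u = F, p = F) or (q = T, u = F, p = T), and the consequent holds there. If q is false, the antecedent forces (q = F, u = F, p = F) or (q = F, u = F, p = T), and the consequent holds there. Either way the consequent holds.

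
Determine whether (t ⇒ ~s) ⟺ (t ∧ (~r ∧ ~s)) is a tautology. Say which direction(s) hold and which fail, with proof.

(→) This fails. Under t = F, r = F, s = F, the left side is true but the right side is false.

(←) Assume the antecedent. If t is true, the antecedent forces (t = T, r = F, s = F), and t ⇒ ~s holds there. If t is false, the antecedent cannot hold. Either way t ⇒ ~s holds.

Only the reverse direction holds.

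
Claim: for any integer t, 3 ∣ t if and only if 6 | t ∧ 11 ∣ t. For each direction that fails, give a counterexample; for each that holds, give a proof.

Forward direction. This fails: take t = 3. Certainly 3 ∣ 3, but 6 ∤ 3.

Converse. Suppose 6 ∣ t and 11 ∣ t. Any common multiple of 6 and 11 is a multiple of their lcm; here gcd(6, 11) = 1, so lcm(6, 11) = 6·11 = 66, so 66 ∣ t. Since 3 ∣ 66, it follows that 3 ∣ t.

Only the converse holds.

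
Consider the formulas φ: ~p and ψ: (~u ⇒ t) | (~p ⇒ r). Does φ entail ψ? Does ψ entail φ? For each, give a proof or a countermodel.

Both directions fail.

Forward direction. This fails. Under p = F, r = F, t = F, u = F, the left side is true but the right side is false.

Converse. This fails. Under p = T, r = F, t = F, u = F, the left side is false but the right side is true.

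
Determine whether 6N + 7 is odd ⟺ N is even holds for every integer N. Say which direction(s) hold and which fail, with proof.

(⟹) This fails: take N = 7. Then 6N + 7 = 49, which is odd, yet N = 7 is odd, not even.

(⟸) Suppose N is even. Since 6 is even, 6N is even for every N, so 6N + 7 has the same parity as 7, which is odd. Hence 6N + 7 is odd.

(⇒) fails; (⇐) holds.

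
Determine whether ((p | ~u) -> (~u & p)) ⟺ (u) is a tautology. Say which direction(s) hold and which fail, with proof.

(⇒) This fails. Under p = T, u = F, the left side is true but the right side is false.

(⇐) This fails. Under p = T, u = T, the left side is false but the right side is true.

Neither direction holds.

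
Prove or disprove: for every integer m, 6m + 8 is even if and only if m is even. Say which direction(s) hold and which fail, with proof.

The forward direction fails; the converse holds.

(⟸) Suppose m is even. Since 6 is even, 6m is even for every m, so 6m + 8 has the same parity as 8, which is even. Hence 6m + 8 is even.

(⟹) This fails: take m = 3. Then 6m + 8 = 26, which is even, yet m = 3 is odd, not even.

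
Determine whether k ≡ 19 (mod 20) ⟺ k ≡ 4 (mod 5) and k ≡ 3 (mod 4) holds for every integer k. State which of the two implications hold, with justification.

Both directions hold.

[⇒] Suppose k ≡ 19 (mod 20); write k = 20j + 19. Since 5 ∣ 20, reducing mod 5 gives k ≡ 19 ≡ 4 (mod 5); since 4 ∣ 20, reducing mod 4 gives k ≡ 19 ≡ 3 (mod 4).

[⇐] Conversely, if k ≡ 4 (mod 5) and k ≡ 3 (mod 4), then by the Chinese remainder theorem k ≡ 19 (mod 20). This is exactly k ≡ 19 (mod 20).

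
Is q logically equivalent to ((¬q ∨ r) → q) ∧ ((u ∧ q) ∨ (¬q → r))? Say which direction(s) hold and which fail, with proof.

The biconditional holds.

Converse. Assume the antecedent. If u is true, the antecedent forces (u = T, r = F, q = T) or (u = T, r = T, q = T), and q holds there. If u is false, the antecedent forces (u = F, r = F, q = T) or (u = F, r = T, q = T), and q holds there. Either way q holds.

Forward direction. Assume the antecedent. If u is true, the antecedent forces (u = T, r = F, q = T) or (u = T, r = T, q = T), and the consequent holds there. If u is false, the antecedent forces (u = F, r = F, q = T) or (u = F, r = T, q = T), and the consequent holds there. Either way the consequent holds.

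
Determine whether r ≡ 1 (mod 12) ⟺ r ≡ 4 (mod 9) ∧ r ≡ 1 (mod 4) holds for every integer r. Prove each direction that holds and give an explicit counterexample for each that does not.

Not equivalent: only (⇐) holds.

(⟸) If r ≡ 4 (mod 9) and r ≡ 1 (mod 4), then by the Chinese remainder theorem r ≡ 13 (mod 36). Since 13 ≡ 1 (mod 12) and 12 ∣ 36, we get r ≡ 1 (mod 12).

(⟹) This fails: r = 1 gives 1 ≡ 1 (mod 12) but 1 ≡ 1 (mod 9), so the conjunction on the right does not hold.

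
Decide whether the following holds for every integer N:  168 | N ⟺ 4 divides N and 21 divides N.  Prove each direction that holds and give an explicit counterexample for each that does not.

Forward direction. If 168 ∣ N, write N = 168q. Since 168 = 42·4, N = 4·(42q), so 4 ∣ N; and since 168 = 8·21, N = 21·(8q), so 21 ∣ N.

Converse. This fails: take N = 84. Both 4 ∣ 84 and 21 ∣ 84, yet 84 is not a multiple of 168 (since 84 = 0·168 + 84), so 168 ∤ 84.

(⇒) holds; (⇐) fails.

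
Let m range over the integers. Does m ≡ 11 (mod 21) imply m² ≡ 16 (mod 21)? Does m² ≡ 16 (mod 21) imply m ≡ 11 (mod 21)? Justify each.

[⇒] Suppose m ≡ 11 (mod 21). Write m = 21j + 11. Then (21j + 11)² = 441j² + 462j + 121 = 21(21j² + 22j + 5) + 16, so m² ≡ 16 (mod 21).

[⇐] This fails: take m = 4. Then 4² = 16 ≡ 16 (mod 21), yet 4 ≡ 4 (mod 21), not 11.

Only the forward implication holds.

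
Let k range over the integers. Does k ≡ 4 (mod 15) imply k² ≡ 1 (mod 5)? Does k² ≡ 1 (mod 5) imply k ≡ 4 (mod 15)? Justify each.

[⇒] Suppose k ≡ 4 (mod 15). Then k² ≡ 4² = 16 (mod 15), and since 5 ∣ 15, also k² ≡ 1 (mod 5).

[⇐] This fails: take k = 1. Then 1² = 1 ≡ 1 (mod 5), yet 1 ≡ 1 (mod 15), not 4.

Not equivalent: only (⇒) holds.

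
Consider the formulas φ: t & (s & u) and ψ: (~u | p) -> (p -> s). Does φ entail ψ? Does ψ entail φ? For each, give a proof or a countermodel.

[⇒] Assume the antecedent. If t is true, the antecedent forces (t = T, u = T, s = T, p = F) or (t = T, u = T, s = T, p = T), and (~u | p) -> (p -> s) holds there. If t is false, the antecedent cannot hold. Either way (~u | p) -> (p -> s) holds.

[⇐] This fails. Under t = F, u = F, s = F, p = F, the left side is false but the right side is true.

Only the forward direction holds.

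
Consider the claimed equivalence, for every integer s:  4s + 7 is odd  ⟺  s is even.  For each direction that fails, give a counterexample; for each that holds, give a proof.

Forward direction. This fails: take s = 3. Then 4s + 7 = 19, which is odd, yet s = 3 is odd, not even.

Converse. Suppose s is even. Since 4 is even, 4s is even for every s, so 4s + 7 has the same parity as 7, which is odd. Hence 4s + 7 is odd.

(⇒) fails; (⇐) holds.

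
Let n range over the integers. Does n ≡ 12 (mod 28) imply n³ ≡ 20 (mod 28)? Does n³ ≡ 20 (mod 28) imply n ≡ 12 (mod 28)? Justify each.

Not equivalent: only (⇒) holds.

[⇐] This fails: take n = 6. Then 6³ = 216 ≡ 20 (mod 28), yet 6 ≡ 6 (mod 28), not 12.

[⇒] Suppose n ≡ 12 (mod 28). Write n = 28j + 12. Then (28j + 12)³ = 21952j³ + 28224j² + 12096j + 1728 = 28(784j³ + 1008j² + 432j + 61) + 20, so n³ ≡ 20 (mod 28).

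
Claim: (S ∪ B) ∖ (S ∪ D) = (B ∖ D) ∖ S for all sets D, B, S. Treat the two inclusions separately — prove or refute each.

Forward inclusion. Let x ∈ (S ∪ B) ∖ (S ∪ D). Then x ∈ B and x ∉ D, S, from which x ∈ (B ∖ D) ∖ S.

Reverse inclusion. Let x ∈ (B ∖ D) ∖ S. Then x ∈ B and x ∉ D, S, from which x ∈ (S ∪ B) ∖ (S ∪ D).

Both inclusions hold.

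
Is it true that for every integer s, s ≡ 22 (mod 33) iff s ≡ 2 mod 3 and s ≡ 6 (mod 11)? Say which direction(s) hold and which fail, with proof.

Both directions fail.

(⇒) This fails: s = 22 gives 22 ≡ 22 (mod 33) but 22 ≡ 1 (mod 3), so the conjunction on the right does not hold.

(⇐) This fails: s = 17 satisfies both congruences on the right (17 ≡ 2 mod 3 and 17 ≡ 6 mod 11) yet 17 ≡ 17 (mod 33), not 22.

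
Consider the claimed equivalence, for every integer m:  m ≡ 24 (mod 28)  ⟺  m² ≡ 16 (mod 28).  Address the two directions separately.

The forward direction holds; the converse fails.

[⇒] Suppose m ≡ 24 (mod 28). Write m = 28j + 24. Then (28j + 24)² = 784j² + 1344j + 576 = 28(28j² + 48j + 20) + 16, so m² ≡ 16 (mod 28).

[⇐] This fails: take m = 4. Then 4² = 16 ≡ 16 (mod 28), yet 4 ≡ 4 (mod 28), not 24.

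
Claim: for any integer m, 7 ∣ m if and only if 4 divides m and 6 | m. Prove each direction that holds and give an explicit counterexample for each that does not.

[⇒] This fails: take m = 7. Certainly 7 ∣ 7, but 4 ∤ 7.

[⇐] This fails: take m = 12. Both 4 ∣ 12 and 6 ∣ 12, yet 12 is not a multiple of 7 (since 12 = 1·7 + 5), so 7 ∤ 12.

Neither direction holds.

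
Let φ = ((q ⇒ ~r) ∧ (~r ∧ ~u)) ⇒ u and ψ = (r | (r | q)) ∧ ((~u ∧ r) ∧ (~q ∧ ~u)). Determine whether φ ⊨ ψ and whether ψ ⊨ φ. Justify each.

(⇒) This fails. Under u = T, r = F, q = F, the left side is true but the right side is false.

(⇐) Assume the antecedent. If u is true, the antecedent cannot hold. If u is false, the antecedent forces (u = F, r = T, q = F), and ((q ⇒ ~r) ∧ (~r ∧ ~u)) ⇒ u holds there. Either way ((q ⇒ ~r) ∧ (~r ∧ ~u)) ⇒ u holds.

Not equivalent: only (⇐) holds.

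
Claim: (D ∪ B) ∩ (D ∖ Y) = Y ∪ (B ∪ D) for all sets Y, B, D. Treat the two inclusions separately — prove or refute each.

(⟹) Let x ∈ (D ∪ B) ∩ (D ∖ Y). Then either x ∈ D and x ∉ Y, B; or x ∈ B ∩ D and x ∉ Y. In each case x ∈ Y ∪ (B ∪ D), so (D ∪ B) ∩ (D ∖ Y) ⊆ Y ∪ (B ∪ D).

(⟸) This inclusion fails. Take Y = {1}, B = ∅, D = ∅; then 1 ∈ Y ∪ (B ∪ D) but 1 ∉ (D ∪ B) ∩ (D ∖ Y).

(⊆) holds; (⊇) fails.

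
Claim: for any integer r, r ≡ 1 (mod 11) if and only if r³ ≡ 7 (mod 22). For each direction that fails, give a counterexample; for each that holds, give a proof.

Forward direction. This fails: take r = 1. Then 1 ≡ 1 (mod 11), but 1³ = 1 ≡ 1 (mod 22), not 7.

Converse. This fails: take r = 17. Then 17³ = 4913 ≡ 7 (mod 22), yet 17 ≡ 6 (mod 11), not 1.

Both directions fail.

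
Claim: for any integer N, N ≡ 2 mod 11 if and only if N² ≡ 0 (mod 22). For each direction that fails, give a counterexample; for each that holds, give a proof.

(⇒) This fails: take N = 2. Then 2 ≡ 2 (mod 11), but 2² = 4 ≡ 4 (mod 22), not 0.

(⇐) This fails: take N = 0. Then 0² = 0 ≡ 0 (mod 22), yet 0 ≡ 0 (mod 11), not 2.

(⇒) fails and (⇐) fails.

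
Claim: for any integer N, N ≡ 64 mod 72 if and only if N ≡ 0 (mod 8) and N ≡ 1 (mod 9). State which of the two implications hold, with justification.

(⇒) Suppose N ≡ 64 (mod 72); write N = 72j + 64. Since 8 ∣ 72, reducing mod 8 gives N ≡ 64 ≡ 0 (mod 8); since 9 ∣ 72, reducing mod 9 gives N ≡ 64 ≡ 1 (mod 9).

(⇐) Conversely, if N ≡ 0 (mod 8) and N ≡ 1 (mod 9), then by the Chinese remainder theorem N ≡ 64 (mod 72). This is exactly N ≡ 64 (mod 72).

Both implications hold.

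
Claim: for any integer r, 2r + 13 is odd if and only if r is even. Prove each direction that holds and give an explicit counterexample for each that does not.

(⇐) Suppose r is even. Since 2 is even, 2r is even for every r, so 2r + 13 has the same parity as 13, which is odd. Hence 2r + 13 is odd.

(⇒) This fails: take r = 1. Then 2r + 13 = 15, which is odd, yet r = 1 is odd, not even.

Not equivalent: only (⇐) holds.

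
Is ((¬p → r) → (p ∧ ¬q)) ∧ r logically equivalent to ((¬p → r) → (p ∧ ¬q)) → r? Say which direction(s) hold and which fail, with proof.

(⇒) Assume the antecedent. If r is true, ((¬p → r) → (p ∧ ¬q)) → r reduces to true regardless of the other variables. If r is false, the antecedent cannot hold. Either way ((¬p → r) → (p ∧ ¬q)) → r holds.

(⇐) This fails. Under r = T, p = F, q = F, the left side is false but the right side is true.

Only the forward implication holds.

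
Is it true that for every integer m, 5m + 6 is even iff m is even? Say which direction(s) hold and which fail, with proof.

[⇒] Suppose 5m + 6 is even. Since 5 is odd, 5m and m have the same parity, so 5m + 6 ≡ m + 6 (mod 2). As 6 is even, 5m + 6 is even exactly when m is even. Thus m is even.

[⇐] Conversely, suppose m is even; write m = 2j. Then 5m + 6 = 5·(2j) + 6 = 2·5j + 6, which is even.

The biconditional holds.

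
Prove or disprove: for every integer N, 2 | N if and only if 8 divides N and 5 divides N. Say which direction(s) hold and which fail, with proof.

(→) This fails: take N = 2. Certainly 2 ∣ 2, but 8 ∤ 2.

(←) Suppose 8 ∣ N and 5 ∣ N. Any common multiple of 8 and 5 is a multiple of their lcm; here gcd(8, 5) = 1, so lcm(8, 5) = 8·5 = 40, so 40 ∣ N. Since 2 ∣ 40, it follows that 2 ∣ N.

Not equivalent: only (⇐) holds.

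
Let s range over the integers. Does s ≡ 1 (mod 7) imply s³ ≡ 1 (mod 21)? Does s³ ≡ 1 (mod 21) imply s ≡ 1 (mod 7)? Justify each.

(⟹) This fails: take s = 8. Then 8 ≡ 1 (mod 7), but 8³ = 512 ≡ 8 (mod 21), not 1.

(⟸) This fails: take s = 4. Then 4³ = 64 ≡ 1 (mod 21), yet 4 ≡ 4 (mod 7), not 1.

Neither direction holds.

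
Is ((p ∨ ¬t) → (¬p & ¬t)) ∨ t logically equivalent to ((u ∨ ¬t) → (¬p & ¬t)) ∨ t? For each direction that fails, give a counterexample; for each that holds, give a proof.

Equivalent; both directions hold.

(→) Assume the antecedent. If t is true, ((u ∨ ¬t) → (¬p & ¬t)) ∨ t reduces to true regardless of the other variables. If t is false, the antecedent forces (t = F, p = F, u = F) or (t = F, p = F, u = T), and ((u ∨ ¬t) → (¬p & ¬t)) ∨ t holds there. Either way ((u ∨ ¬t) → (¬p & ¬t)) ∨ t holds.

(←) Assume the antecedent. If t is true, ((p ∨ ¬t) → (¬p & ¬t)) ∨ t reduces to true regardless of the other variables. If t is false, the antecedent forces (t = F, p = F, u = F) or (t = F, p = F, u = T), and ((p ∨ ¬t) → (¬p & ¬t)) ∨ t holds there. Either way ((p ∨ ¬t) → (¬p & ¬t)) ∨ t holds.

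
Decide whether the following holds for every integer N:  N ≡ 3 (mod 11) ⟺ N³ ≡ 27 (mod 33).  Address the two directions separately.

Not equivalent: only (⇐) holds.

(⇒) This fails: take N = 14. Then 14 ≡ 3 (mod 11), but 14³ = 2744 ≡ 5 (mod 33), not 27.

(⇐) Conversely, the residues r modulo 33 with r³ ≡ 27 (mod 33) are exactly {3}, and each is ≡ 3 (mod 11).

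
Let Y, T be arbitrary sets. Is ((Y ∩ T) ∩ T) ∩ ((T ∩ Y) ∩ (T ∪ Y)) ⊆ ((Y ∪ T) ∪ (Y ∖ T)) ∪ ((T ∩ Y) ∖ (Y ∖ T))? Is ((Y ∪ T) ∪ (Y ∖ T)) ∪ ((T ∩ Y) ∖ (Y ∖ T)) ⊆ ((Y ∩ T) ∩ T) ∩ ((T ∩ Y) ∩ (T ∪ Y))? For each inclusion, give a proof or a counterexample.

(⊆) Let x ∈ ((Y ∩ T) ∩ T) ∩ ((T ∩ Y) ∩ (T ∪ Y)). Then x ∈ Y ∩ T, from which x ∈ ((Y ∪ T) ∪ (Y ∖ T)) ∪ ((T ∩ Y) ∖ (Y ∖ T)).

(⊇) This inclusion fails. Take Y = {1}, T = ∅; then 1 ∈ ((Y ∪ T) ∪ (Y ∖ T)) ∪ ((T ∩ Y) ∖ (Y ∖ T)) but 1 ∉ ((Y ∩ T) ∩ T) ∩ ((T ∩ Y) ∩ (T ∪ Y)).

The sets are not equal: only the forward inclusion holds.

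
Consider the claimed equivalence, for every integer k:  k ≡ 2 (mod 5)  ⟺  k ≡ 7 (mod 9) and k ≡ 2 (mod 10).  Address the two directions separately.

(→) This fails: k = 32 gives 32 ≡ 2 (mod 5) but 32 ≡ 5 (mod 9), so the conjunction on the right does not hold.

(←) Conversely, if k ≡ 7 (mod 9) and k ≡ 2 (mod 10), then by the Chinese remainder theorem k ≡ 52 (mod 90). Since 52 ≡ 2 (mod 5) and 5 ∣ 90, we get k ≡ 2 (mod 5).

Not equivalent: only (⇐) holds.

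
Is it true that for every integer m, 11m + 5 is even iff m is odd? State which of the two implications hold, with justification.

(←) Suppose m is odd; write m = 2j + 1. Then 11m + 5 = 11·(2j + 1) + 5 = 2·11j + 16, which is even.

(→) Suppose 11m + 5 is even. Since 11 is odd, 11m and m have the same parity, so 11m + 5 ≡ m + 5 (mod 2). As 5 is odd, 11m + 5 is even exactly when m is odd. Thus m is odd.

Both implications hold.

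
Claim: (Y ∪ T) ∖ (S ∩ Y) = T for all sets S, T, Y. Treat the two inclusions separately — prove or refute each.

Both inclusions fail.

(⟹) This inclusion fails. Take S = ∅, T = ∅, Y = {1}; then 1 ∈ (Y ∪ T) ∖ (S ∩ Y) but 1 ∉ T.

(⟸) This inclusion fails. Take S = {1}, T = {1}, Y = {1}; then 1 ∈ T but 1 ∉ (Y ∪ T) ∖ (S ∩ Y).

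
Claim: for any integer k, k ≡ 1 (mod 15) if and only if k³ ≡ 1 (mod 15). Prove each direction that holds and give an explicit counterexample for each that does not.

Both implications hold.

Converse. Suppose k³ ≡ 1 (mod 15). The only residue r in {0, …, 14} with r³ ≡ 1 (mod 15) is r = 1, so k ≡ 1 (mod 15).

Forward direction. Suppose k ≡ 1 (mod 15). Write k = 15j + 1. Then (15j + 1)³ = 3375j³ + 675j² + 45j + 1 = 15(225j³ + 45j² + 3j) + 1, so k³ ≡ 1 (mod 15).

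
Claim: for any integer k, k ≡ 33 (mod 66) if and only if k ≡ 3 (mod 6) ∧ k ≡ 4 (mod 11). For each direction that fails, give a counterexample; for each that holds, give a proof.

Neither implication holds.

Forward direction. This fails: k = 33 gives 33 ≡ 33 (mod 66) but 33 ≡ 0 (mod 11), so the conjunction on the right does not hold.

Converse. This fails: k = 15 satisfies both congruences on the right (15 ≡ 3 mod 6 and 15 ≡ 4 mod 11) yet 15 ≡ 15 (mod 66), not 33.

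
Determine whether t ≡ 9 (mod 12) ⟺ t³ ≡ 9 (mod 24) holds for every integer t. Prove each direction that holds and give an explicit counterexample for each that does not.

The forward direction fails; the converse holds.

(⟹) This fails: take t = 21. Then 21 ≡ 9 (mod 12), but 21³ = 9261 ≡ 21 (mod 24), not 9.

(⟸) Conversely, the residues r modulo 24 with r³ ≡ 9 (mod 24) are exactly {9}, and each is ≡ 9 (mod 12).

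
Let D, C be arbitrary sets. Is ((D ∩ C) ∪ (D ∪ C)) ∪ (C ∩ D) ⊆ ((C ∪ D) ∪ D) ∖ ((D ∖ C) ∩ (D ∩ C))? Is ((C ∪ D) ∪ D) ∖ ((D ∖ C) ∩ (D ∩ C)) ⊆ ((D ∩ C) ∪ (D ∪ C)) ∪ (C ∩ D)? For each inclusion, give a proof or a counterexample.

Both inclusions hold.

Forward inclusion. Let x ∈ ((D ∩ C) ∪ (D ∪ C)) ∪ (C ∩ D). Then either x ∈ D and x ∉ C; or x ∈ C and x ∉ D; or x ∈ D ∩ C. In each case x ∈ ((C ∪ D) ∪ D) ∖ ((D ∖ C) ∩ (D ∩ C)), so ((D ∩ C) ∪ (D ∪ C)) ∪ (C ∩ D) ⊆ ((C ∪ D) ∪ D) ∖ ((D ∖ C) ∩ (D ∩ C)).

Reverse inclusion. Let x ∈ ((C ∪ D) ∪ D) ∖ ((D ∖ C) ∩ (D ∩ C)). Then either x ∈ D and x ∉ C; or x ∈ C and x ∉ D; or x ∈ D ∩ C. In each case x ∈ ((D ∩ C) ∪ (D ∪ C)) ∪ (C ∩ D), so ((C ∪ D) ∪ D) ∖ ((D ∖ C) ∩ (D ∩ C)) ⊆ ((D ∩ C) ∪ (D ∪ C)) ∪ (C ∩ D).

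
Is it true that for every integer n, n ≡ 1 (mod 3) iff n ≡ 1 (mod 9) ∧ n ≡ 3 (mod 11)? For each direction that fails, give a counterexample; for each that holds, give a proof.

Forward direction. This fails: n = 1 gives 1 ≡ 1 (mod 3) but 1 ≡ 1 (mod 11), so the conjunction on the right does not hold.

Converse. If n ≡ 1 (mod 9) and n ≡ 3 (mod 11), then by the Chinese remainder theorem n ≡ 91 (mod 99). Since 91 ≡ 1 (mod 3) and 3 ∣ 99, we get n ≡ 1 (mod 3).

(⇒) fails; (⇐) holds.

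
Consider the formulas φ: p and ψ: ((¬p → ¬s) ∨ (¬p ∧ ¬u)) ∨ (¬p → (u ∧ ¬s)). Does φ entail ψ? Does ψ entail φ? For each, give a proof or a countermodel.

Only the forward direction holds.

Forward direction. Assume the antecedent. If u is true, the antecedent forces (u = T, s = F, p = T) or (u = T, s = T, p = T), and the consequent holds there. If u is false, the consequent reduces to true regardless of the other variables. Either way the consequent holds.

Converse. This fails. Under u = F, s = F, p = F, the left side is false but the right side is true.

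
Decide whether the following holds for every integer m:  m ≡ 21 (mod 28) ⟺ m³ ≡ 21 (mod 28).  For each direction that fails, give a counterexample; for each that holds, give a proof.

Forward direction. Suppose m ≡ 21 (mod 28). Write m = 28j + 21. Then (28j + 21)³ = 21952j³ + 49392j² + 37044j + 9261 = 28(784j³ + 1764j² + 1323j + 330) + 21, so m³ ≡ 21 (mod 28).

Converse. Suppose m³ ≡ 21 (mod 28). The only residue r in {0, …, 27} with r³ ≡ 21 (mod 28) is r = 21, so m ≡ 21 (mod 28).

Both implications hold.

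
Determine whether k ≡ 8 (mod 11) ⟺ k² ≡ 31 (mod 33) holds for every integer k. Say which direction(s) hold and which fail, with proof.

Both directions fail.

(⟹) This fails: take k = 30. Then 30 ≡ 8 (mod 11), but 30² = 900 ≡ 9 (mod 33), not 31.

(⟸) This fails: take k = 14. Then 14² = 196 ≡ 31 (mod 33), yet 14 ≡ 3 (mod 11), not 8.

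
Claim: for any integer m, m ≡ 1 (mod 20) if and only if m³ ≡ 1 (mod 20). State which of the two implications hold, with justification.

Equivalent; both directions hold.

Converse. Suppose m³ ≡ 1 (mod 20). The only residue r in {0, …, 19} with r³ ≡ 1 (mod 20) is r = 1, so m ≡ 1 (mod 20).

Forward direction. Suppose m ≡ 1 (mod 20). Write m = 20j + 1. Then (20j + 1)³ = 8000j³ + 1200j² + 60j + 1 = 20(400j³ + 60j² + 3j) + 1, so m³ ≡ 1 (mod 20).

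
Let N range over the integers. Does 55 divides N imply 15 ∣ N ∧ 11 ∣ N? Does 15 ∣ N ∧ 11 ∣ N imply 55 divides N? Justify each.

Not equivalent: only (⇐) holds.

(⟹) This fails: take N = 55. Certainly 55 ∣ 55, but 15 ∤ 55.

(⟸) Suppose 15 ∣ N and 11 ∣ N. Any common multiple of 15 and 11 is a multiple of their lcm; here gcd(15, 11) = 1, so lcm(15, 11) = 15·11 = 165, so 165 ∣ N. Since 55 ∣ 165, it follows that 55 ∣ N.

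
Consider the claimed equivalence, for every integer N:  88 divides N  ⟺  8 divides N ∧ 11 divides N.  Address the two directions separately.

Both directions hold.

Converse. Suppose 8 ∣ N and 11 ∣ N. Any common multiple of 8 and 11 is a multiple of their lcm; here gcd(8, 11) = 1, so lcm(8, 11) = 8·11 = 88, so 88 ∣ N.

Forward direction. If 88 ∣ N, write N = 88q. Since 88 = 11·8, N = 8·(11q), so 8 ∣ N; and since 88 = 8·11, N = 11·(8q), so 11 ∣ N.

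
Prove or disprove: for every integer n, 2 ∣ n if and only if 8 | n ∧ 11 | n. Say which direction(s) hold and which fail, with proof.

The forward direction fails; the converse holds.

[⇒] This fails: take n = 2. Certainly 2 ∣ 2, but 8 ∤ 2.

[⇐] Suppose 8 ∣ n and 11 ∣ n. Any common multiple of 8 and 11 is a multiple of their lcm; here gcd(8, 11) = 1, so lcm(8, 11) = 8·11 = 88, so 88 ∣ n. Since 2 ∣ 88, it follows that 2 ∣ n.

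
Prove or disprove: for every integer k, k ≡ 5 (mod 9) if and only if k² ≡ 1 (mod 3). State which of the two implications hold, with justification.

The forward direction holds; the converse fails.

(⇒) Suppose k ≡ 5 (mod 9). Then k² ≡ 5² = 25 (mod 9), and since 3 ∣ 9, also k² ≡ 1 (mod 3).

(⇐) This fails: take k = 1. Then 1² = 1 ≡ 1 (mod 3), yet 1 ≡ 1 (mod 9), not 5.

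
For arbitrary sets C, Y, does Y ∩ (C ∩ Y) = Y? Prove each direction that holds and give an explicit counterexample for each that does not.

(⟹) Let x ∈ Y ∩ (C ∩ Y). Then x ∈ C ∩ Y, from which x ∈ Y.

(⟸) This inclusion fails. Take C = ∅, Y = {1}; then 1 ∈ Y but 1 ∉ Y ∩ (C ∩ Y).

Only the forward inclusion holds.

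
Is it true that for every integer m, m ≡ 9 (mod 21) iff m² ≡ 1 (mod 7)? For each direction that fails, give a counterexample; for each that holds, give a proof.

(⇒) fails and (⇐) fails.

[⇒] This fails: take m = 9. Then 9 ≡ 9 (mod 21), but 9² = 81 ≡ 4 (mod 7), not 1.

[⇐] This fails: take m = 1. Then 1² = 1 ≡ 1 (mod 7), yet 1 ≡ 1 (mod 21), not 9.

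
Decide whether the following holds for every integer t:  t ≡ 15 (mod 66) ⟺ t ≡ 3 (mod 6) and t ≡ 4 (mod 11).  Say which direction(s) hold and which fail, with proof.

(⟹) Suppose t ≡ 15 (mod 66); write t = 66j + 15. Since 6 ∣ 66, reducing mod 6 gives t ≡ 15 ≡ 3 (mod 6); since 11 ∣ 66, reducing mod 11 gives t ≡ 15 ≡ 4 (mod 11).

(⟸) Conversely, if t ≡ 3 (mod 6) and t ≡ 4 (mod 11), then by the Chinese remainder theorem t ≡ 15 (mod 66). This is exactly t ≡ 15 (mod 66).

Equivalent; both directions hold.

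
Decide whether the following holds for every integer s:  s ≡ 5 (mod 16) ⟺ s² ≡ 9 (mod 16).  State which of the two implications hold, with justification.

(⇐) This fails: take s = 3. Then 3² = 9 ≡ 9 (mod 16), yet 3 ≡ 3 (mod 16), not 5.

(⇒) Suppose s ≡ 5 (mod 16). Write s = 16j + 5. Then (16j + 5)² = 256j² + 160j + 25 = 16(16j² + 10j + 1) + 9, so s² ≡ 9 (mod 16).

Only the forward direction holds.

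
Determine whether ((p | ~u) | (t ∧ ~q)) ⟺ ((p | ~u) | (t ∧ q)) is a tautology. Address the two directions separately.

(⇒) fails and (⇐) fails.

[⇒] This fails. Under t = T, p = F, u = T, q = F, the left side is true but the right side is false.

[⇐] This fails. Under t = T, p = F, u = T, q = T, the left side is false but the right side is true.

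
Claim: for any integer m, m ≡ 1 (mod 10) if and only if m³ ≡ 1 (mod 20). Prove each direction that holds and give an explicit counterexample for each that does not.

Only the converse holds.

(→) This fails: take m = 11. Then 11 ≡ 1 (mod 10), but 11³ = 1331 ≡ 11 (mod 20), not 1.

(←) Conversely, the residues r modulo 20 with r³ ≡ 1 (mod 20) are exactly {1}, and each is ≡ 1 (mod 10).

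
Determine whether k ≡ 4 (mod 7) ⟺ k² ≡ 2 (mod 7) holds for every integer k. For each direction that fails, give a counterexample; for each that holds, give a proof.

(⇒) holds; (⇐) fails.

Converse. This fails: take k = 3. Then 3² = 9 ≡ 2 (mod 7), yet 3 ≡ 3 (mod 7), not 4.

Forward direction. Suppose k ≡ 4 (mod 7). Write k = 7j + 4. Then (7j + 4)² = 49j² + 56j + 16 = 7(7j² + 8j + 2) + 2, so k² ≡ 2 (mod 7).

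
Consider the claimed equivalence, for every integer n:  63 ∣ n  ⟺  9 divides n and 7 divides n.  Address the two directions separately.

Converse. Suppose 9 ∣ n and 7 ∣ n. Any common multiple of 9 and 7 is a multiple of their lcm; here gcd(9, 7) = 1, so lcm(9, 7) = 9·7 = 63, so 63 ∣ n.

Forward direction. If 63 ∣ n, write n = 63q. Since 63 = 7·9, n = 9·(7q), so 9 ∣ n; and since 63 = 9·7, n = 7·(9q), so 7 ∣ n.

The biconditional holds.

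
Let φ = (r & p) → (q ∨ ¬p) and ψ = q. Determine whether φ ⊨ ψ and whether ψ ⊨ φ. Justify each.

Only the converse holds.

Forward direction. This fails. Under r = F, q = F, p = F, the left side is true but the right side is false.

Converse. Assume the antecedent. If r is true, the antecedent forces (r = T, q = T, p = F) or (r = T, q = T, p = T), and (r & p) → (q ∨ ¬p) holds there. If r is false, (r & p) → (q ∨ ¬p) reduces to true regardless of the other variables. Either way (r & p) → (q ∨ ¬p) holds.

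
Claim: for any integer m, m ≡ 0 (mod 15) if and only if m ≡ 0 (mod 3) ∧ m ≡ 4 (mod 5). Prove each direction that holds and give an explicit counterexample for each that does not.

(→) This fails: m = 0 gives 0 ≡ 0 (mod 15) but 0 ≡ 0 (mod 5), so the conjunction on the right does not hold.

(←) This fails: m = 9 satisfies both congruences on the right (9 ≡ 0 mod 3 and 9 ≡ 4 mod 5) yet 9 ≡ 9 (mod 15), not 0.

Neither implication holds.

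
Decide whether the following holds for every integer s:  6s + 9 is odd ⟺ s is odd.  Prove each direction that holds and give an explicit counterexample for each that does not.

(⇒) This fails: take s = 4. Then 6s + 9 = 33, which is odd, yet s = 4 is even, not odd.

(⇐) Suppose s is odd. Since 6 is even, 6s is even for every s, so 6s + 9 has the same parity as 9, which is odd. Hence 6s + 9 is odd.

The forward direction fails; the converse holds.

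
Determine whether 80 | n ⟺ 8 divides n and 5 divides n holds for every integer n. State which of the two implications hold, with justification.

Forward direction. If 80 ∣ n, write n = 80q. Since 80 = 10·8, n = 8·(10q), so 8 ∣ n; and since 80 = 16·5, n = 5·(16q), so 5 ∣ n.

Converse. This fails: take n = 40. Both 8 ∣ 40 and 5 ∣ 40, yet 40 is not a multiple of 80 (since 40 = 0·80 + 40), so 80 ∤ 40.

Only the forward direction holds.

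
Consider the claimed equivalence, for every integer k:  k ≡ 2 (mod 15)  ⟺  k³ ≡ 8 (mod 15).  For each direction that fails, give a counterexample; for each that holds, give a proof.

(→) Suppose k ≡ 2 (mod 15). Write k = 15j + 2. Then (15j + 2)³ = 3375j³ + 1350j² + 180j + 8 = 15(225j³ + 90j² + 12j) + 8, so k³ ≡ 8 (mod 15).

(←) Conversely, suppose k³ ≡ 8 (mod 15). The only residue r in {0, …, 14} with r³ ≡ 8 (mod 15) is r = 2, so k ≡ 2 (mod 15).

Equivalent; both directions hold.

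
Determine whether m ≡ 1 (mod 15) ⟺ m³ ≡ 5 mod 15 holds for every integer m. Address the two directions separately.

(⟹) This fails: take m = 1. Then 1 ≡ 1 (mod 15), but 1³ = 1 ≡ 1 (mod 15), not 5.

(⟸) This fails: take m = 5. Then 5³ = 125 ≡ 5 (mod 15), yet 5 ≡ 5 (mod 15), not 1.

Neither direction holds.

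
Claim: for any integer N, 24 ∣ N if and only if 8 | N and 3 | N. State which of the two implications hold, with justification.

Both directions hold; the statement is true.

(⟸) Suppose 8 ∣ N and 3 ∣ N. Any common multiple of 8 and 3 is a multiple of their lcm; here gcd(8, 3) = 1, so lcm(8, 3) = 8·3 = 24, so 24 ∣ N.

(⟹) If 24 ∣ N, write N = 24q. Since 24 = 3·8, N = 8·(3q), so 8 ∣ N; and since 24 = 8·3, N = 3·(8q), so 3 ∣ N.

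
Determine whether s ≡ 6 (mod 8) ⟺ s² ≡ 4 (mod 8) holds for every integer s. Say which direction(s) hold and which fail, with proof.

Not equivalent: only (⇒) holds.

(→) Suppose s ≡ 6 (mod 8). Write s = 8j + 6. Then (8j + 6)² = 64j² + 96j + 36 = 8(8j² + 12j + 4) + 4, so s² ≡ 4 (mod 8).

(←) This fails: take s = 2. Then 2² = 4 ≡ 4 (mod 8), yet 2 ≡ 2 (mod 8), not 6.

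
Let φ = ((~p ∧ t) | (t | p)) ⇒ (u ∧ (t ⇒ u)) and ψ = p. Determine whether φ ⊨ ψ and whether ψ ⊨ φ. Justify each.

[⇒] This fails. Under t = F, u = F, p = F, the left side is true but the right side is false.

[⇐] This fails. Under t = F, u = F, p = T, the left side is false but the right side is true.

(⇒) fails and (⇐) fails.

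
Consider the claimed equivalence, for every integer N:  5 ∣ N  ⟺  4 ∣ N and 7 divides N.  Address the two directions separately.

(⇒) This fails: take N = 5. Certainly 5 ∣ 5, but 4 ∤ 5.

(⇐) This fails: take N = 28. Both 4 ∣ 28 and 7 ∣ 28, yet 28 is not a multiple of 5 (since 28 = 5·5 + 3), so 5 ∤ 28.

Neither direction holds.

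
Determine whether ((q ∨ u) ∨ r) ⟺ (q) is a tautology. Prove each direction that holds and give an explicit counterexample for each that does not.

(⟹) This fails. Under q = F, u = T, r = F, the left side is true but the right side is false.

(⟸) Assume the antecedent. If q is true, (q ∨ u) ∨ r reduces to true regardless of the other variables. If q is false, the antecedent cannot hold. Either way (q ∨ u) ∨ r holds.

(⇒) fails; (⇐) holds.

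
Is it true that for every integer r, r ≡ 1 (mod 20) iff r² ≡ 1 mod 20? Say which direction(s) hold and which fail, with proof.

(⇒) holds; (⇐) fails.

[⇒] Suppose r ≡ 1 (mod 20). Write r = 20j + 1. Then (20j + 1)² = 400j² + 40j + 1 = 20(20j² + 2j) + 1, so r² ≡ 1 (mod 20).

[⇐] This fails: take r = 9. Then 9² = 81 ≡ 1 (mod 20), yet 9 ≡ 9 (mod 20), not 1.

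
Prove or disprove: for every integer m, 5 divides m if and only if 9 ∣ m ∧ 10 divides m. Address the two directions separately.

(⟹) This fails: take m = 5. Certainly 5 ∣ 5, but 9 ∤ 5.

(⟸) Suppose 9 ∣ m and 10 ∣ m. Any common multiple of 9 and 10 is a multiple of their lcm; here gcd(9, 10) = 1, so lcm(9, 10) = 9·10 = 90, so 90 ∣ m. Since 5 ∣ 90, it follows that 5 ∣ m.

Only the reverse direction holds.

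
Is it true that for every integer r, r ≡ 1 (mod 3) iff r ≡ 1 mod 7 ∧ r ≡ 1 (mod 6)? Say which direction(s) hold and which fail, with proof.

Forward direction. This fails: r = 34 gives 34 ≡ 1 (mod 3) but 34 ≡ 6 (mod 7), so the conjunction on the right does not hold.

Converse. If r ≡ 1 (mod 7) and r ≡ 1 (mod 6), then by the Chinese remainder theorem r ≡ 1 (mod 42). Since 1 ≡ 1 (mod 3) and 3 ∣ 42, we get r ≡ 1 (mod 3).

Not equivalent: only (⇐) holds.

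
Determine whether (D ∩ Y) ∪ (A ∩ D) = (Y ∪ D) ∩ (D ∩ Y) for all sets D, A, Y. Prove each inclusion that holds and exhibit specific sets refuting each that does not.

(⊆) fails; (⊇) holds.

(⟹) This inclusion fails. Take D = {1}, A = {1}, Y = ∅; then 1 ∈ (D ∩ Y) ∪ (A ∩ D) but 1 ∉ (Y ∪ D) ∩ (D ∩ Y).

(⟸) Let x ∈ (Y ∪ D) ∩ (D ∩ Y). Then either x ∈ D ∩ Y and x ∉ A; or x ∈ D ∩ A ∩ Y. In each case x ∈ (D ∩ Y) ∪ (A ∩ D), so (Y ∪ D) ∩ (D ∩ Y) ⊆ (D ∩ Y) ∪ (A ∩ D).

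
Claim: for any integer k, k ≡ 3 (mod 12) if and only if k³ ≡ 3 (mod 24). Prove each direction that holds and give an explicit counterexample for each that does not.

Converse. The residues r modulo 24 with r³ ≡ 3 (mod 24) are exactly {3}, and each is ≡ 3 (mod 12).

Forward direction. This fails: take k = 15. Then 15 ≡ 3 (mod 12), but 15³ = 3375 ≡ 15 (mod 24), not 3.

Not equivalent: only (⇐) holds.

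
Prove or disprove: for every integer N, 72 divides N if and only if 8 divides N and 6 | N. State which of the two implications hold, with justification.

(⇒) If 72 ∣ N, write N = 72q. Since 72 = 9·8, N = 8·(9q), so 8 ∣ N; and since 72 = 12·6, N = 6·(12q), so 6 ∣ N.

(⇐) This fails: take N = 24. Both 8 ∣ 24 and 6 ∣ 24, yet 24 is not a multiple of 72 (since 24 = 0·72 + 24), so 72 ∤ 24.

Only the forward implication holds.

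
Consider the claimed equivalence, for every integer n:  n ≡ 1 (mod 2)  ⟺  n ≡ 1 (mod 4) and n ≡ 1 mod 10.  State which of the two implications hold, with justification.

(⇒) This fails: n = 3 gives 3 ≡ 1 (mod 2) but 3 ≡ 3 (mod 4), so the conjunction on the right does not hold.

(⇐) Conversely, if n ≡ 1 (mod 4) and n ≡ 1 (mod 10), then by the Chinese remainder theorem n ≡ 1 (mod 20). Since 1 ≡ 1 (mod 2) and 2 ∣ 20, we get n ≡ 1 (mod 2).

Not equivalent: only (⇐) holds.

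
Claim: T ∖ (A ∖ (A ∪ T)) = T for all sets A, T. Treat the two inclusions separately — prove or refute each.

(⟸) Let x ∈ T. Then either x ∈ T and x ∉ A; or x ∈ A ∩ T. In each case x ∈ T ∖ (A ∖ (A ∪ T)), so T ⊆ T ∖ (A ∖ (A ∪ T)).

(⟹) Let x ∈ T ∖ (A ∖ (A ∪ T)). Then either x ∈ T and x ∉ A; or x ∈ A ∩ T. In each case x ∈ T, so T ∖ (A ∖ (A ∪ T)) ⊆ T.

The two sets are equal.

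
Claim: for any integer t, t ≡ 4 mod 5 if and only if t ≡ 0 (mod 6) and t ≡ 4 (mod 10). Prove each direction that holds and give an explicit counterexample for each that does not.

[⇒] This fails: t = 4 gives 4 ≡ 4 (mod 5) but 4 ≡ 4 (mod 6), so the conjunction on the right does not hold.

[⇐] Conversely, if t ≡ 0 (mod 6) and t ≡ 4 (mod 10), then by the Chinese remainder theorem t ≡ 24 (mod 30). Since 24 ≡ 4 (mod 5) and 5 ∣ 30, we get t ≡ 4 (mod 5).

The forward direction fails; the converse holds.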